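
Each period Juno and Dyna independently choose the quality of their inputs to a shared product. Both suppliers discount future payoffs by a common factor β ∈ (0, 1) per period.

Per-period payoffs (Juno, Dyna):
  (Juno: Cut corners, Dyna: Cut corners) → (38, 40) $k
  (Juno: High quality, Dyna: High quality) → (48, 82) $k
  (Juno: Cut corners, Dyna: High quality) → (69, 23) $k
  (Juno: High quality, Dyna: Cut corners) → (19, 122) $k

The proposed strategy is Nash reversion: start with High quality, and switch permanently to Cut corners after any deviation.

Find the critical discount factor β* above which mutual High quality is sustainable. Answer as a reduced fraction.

21/31

For Juno: deviation gain 69−48 = 21, per-period punishment loss 48−38 = 10. IC gives β ≥ 21/31.
For Dyna: gain 40, loss 42 per period, so β ≥ 40/82 = 20/41.
The tighter constraint is Juno's, so cooperation needs β ≥ 21/31.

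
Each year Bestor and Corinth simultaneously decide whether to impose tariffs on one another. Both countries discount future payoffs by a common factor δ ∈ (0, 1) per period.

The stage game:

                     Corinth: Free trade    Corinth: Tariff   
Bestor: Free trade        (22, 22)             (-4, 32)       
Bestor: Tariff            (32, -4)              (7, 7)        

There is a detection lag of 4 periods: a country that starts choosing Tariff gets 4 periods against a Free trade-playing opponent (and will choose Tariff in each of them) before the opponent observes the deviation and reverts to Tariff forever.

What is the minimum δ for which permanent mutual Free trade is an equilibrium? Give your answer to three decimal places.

0.795

A deviator earns 32 for 4 periods, then 7 forever; cooperating earns 22 forever. Multiplying the IC by (1−δ):
22 ≥ 32(1−δ^4) + 7δ^4, so 25·δ^4 ≥ 10 and δ^4 ≥ 2/5.
δ ≥ (2/5)^(1/4) ≈ 0.795.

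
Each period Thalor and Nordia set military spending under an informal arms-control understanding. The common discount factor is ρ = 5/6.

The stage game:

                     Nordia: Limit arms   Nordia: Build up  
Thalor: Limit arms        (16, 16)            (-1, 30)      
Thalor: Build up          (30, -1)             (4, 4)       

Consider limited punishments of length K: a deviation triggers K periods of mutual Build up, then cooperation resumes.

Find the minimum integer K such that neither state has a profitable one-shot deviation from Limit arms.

2

IC: ρ(1−ρ^K)/(1−ρ) ≥ (30−16)/(16−4) = 7/6.
With ρ = 5/6: need 1 − ρ^K ≥ 7/6·(1−5/6)/(5/6), i.e. ρ^K ≤ 0.7667.
Since (5/6)^1 = 0.8333 and (5/6)^2 = 0.6944, the smallest such K is 2.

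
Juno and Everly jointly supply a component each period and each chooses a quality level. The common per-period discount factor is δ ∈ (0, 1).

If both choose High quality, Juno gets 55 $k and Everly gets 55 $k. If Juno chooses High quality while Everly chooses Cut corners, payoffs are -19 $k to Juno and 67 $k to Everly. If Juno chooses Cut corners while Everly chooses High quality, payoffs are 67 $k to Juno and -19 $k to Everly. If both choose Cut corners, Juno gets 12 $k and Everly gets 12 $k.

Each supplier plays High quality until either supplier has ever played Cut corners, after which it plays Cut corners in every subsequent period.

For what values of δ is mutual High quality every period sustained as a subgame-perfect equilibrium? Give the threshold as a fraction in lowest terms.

12/55

55/(1−δ) ≥ 67 + 12δ/(1−δ)
55 ≥ 67 − 55δ
δ ≥ 12/55.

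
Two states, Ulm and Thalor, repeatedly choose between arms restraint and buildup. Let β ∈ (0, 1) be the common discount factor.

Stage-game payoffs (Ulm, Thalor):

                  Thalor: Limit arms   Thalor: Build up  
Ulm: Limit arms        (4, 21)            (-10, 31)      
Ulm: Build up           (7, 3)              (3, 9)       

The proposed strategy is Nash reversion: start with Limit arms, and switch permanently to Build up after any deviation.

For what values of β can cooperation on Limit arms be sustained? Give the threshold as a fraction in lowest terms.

For Ulm: deviation gain 7−4 = 3, per-period punishment loss 4−3 = 1. IC gives β ≥ 3/4.
For Thalor: gain 10, loss 12 per period, so β ≥ 10/22 = 5/11.
The tighter constraint is Ulm's, so cooperation needs β ≥ 3/4.

3/4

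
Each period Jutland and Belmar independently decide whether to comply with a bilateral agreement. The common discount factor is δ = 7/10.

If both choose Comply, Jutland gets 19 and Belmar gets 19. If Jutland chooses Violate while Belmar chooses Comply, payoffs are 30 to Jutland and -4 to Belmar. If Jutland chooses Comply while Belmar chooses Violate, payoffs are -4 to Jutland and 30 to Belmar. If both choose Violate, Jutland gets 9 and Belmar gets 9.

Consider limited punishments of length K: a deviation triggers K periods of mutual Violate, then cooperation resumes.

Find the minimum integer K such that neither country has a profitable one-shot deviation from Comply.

Need Σ_{k=1}^{K} δ^k ≥ (30−19)/(19−9) = 1.1000 at δ = 7/10.
At K = 1 the sum is 0.7000 < 1.1000; at K = 2 it is 1.1900 ≥ 1.1000.
So the minimum punishment length is K = 2.

2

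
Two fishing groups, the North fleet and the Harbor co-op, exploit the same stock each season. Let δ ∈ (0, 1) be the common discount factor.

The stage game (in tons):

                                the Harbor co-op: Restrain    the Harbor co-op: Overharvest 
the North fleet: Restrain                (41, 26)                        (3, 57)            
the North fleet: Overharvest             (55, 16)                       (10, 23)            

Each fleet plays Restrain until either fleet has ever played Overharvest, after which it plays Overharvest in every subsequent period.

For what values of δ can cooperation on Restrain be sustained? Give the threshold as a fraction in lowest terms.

For the North fleet: deviation gain 55−41 = 14, per-period punishment loss 41−10 = 31. IC gives δ ≥ 14/45.
For the Harbor co-op: gain 31, loss 3 per period, so δ ≥ 31/34.
The tighter constraint is the Harbor co-op's, so cooperation needs δ ≥ 31/34.

31/34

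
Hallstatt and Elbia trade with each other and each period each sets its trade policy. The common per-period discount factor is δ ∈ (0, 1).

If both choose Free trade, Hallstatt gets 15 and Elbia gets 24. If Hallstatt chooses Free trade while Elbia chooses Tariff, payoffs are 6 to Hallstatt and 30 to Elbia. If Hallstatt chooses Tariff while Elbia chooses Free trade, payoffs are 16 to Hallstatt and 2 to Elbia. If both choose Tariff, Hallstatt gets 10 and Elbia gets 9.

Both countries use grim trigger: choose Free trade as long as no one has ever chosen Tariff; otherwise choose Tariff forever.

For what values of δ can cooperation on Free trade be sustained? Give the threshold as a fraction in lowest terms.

2/7

Hallstatt's threshold: (16−15)/(16−10) = 1/6.
Elbia's threshold: (30−24)/(30−9) = 2/7.
1/6 < 2/7, so Elbia binds and δ* = 2/7.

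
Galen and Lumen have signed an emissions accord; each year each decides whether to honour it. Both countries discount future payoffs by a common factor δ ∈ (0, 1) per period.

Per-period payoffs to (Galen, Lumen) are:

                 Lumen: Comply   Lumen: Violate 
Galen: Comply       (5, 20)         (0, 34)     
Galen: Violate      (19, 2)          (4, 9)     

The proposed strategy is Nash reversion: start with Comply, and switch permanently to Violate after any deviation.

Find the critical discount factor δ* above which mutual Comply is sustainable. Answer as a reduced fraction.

14/15

Galen: cooperation gives 5 each period; deviation gives 19 once then 4 forever.
  5/(1−δ) ≥ 19 + 4δ/(1−δ) ⇒ δ ≥ 14/15.
Lumen: cooperation gives 20 each period; deviation gives 34 once then 9 forever.
  δ ≥ 14/25.
Both must hold, so the binding constraint is Galen's: δ ≥ 14/15.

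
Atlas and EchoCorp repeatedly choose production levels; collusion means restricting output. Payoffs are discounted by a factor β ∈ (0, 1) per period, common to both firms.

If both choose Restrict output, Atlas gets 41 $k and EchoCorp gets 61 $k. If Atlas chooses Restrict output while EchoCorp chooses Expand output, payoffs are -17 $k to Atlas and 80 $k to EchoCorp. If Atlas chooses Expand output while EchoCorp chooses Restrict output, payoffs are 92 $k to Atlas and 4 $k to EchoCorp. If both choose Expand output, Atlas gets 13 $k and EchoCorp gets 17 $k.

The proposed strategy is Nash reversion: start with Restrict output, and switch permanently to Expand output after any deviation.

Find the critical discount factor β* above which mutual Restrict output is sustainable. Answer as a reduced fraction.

51/79

Atlas: cooperation gives 41 each period; deviation gives 92 once then 13 forever.
  41/(1−β) ≥ 92 + 13β/(1−β) ⇒ β ≥ 51/79.
EchoCorp: cooperation gives 61 each period; deviation gives 80 once then 17 forever.
  β ≥ 19/63.
Both must hold, so the binding constraint is Atlas's: β ≥ 51/79.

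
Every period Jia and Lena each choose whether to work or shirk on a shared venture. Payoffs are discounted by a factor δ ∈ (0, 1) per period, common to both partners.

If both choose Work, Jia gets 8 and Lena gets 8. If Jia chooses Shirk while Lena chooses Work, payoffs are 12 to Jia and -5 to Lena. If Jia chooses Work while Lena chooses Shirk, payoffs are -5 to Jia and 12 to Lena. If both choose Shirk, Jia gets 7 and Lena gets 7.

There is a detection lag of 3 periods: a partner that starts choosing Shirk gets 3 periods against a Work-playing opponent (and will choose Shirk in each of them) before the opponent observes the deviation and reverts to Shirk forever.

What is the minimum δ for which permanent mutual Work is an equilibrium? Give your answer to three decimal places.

Deviating for the 3 undetected periods gains 12−8 = 4 per period over cooperation, then loses 8−7 = 1 per period forever once punishment starts.
Gain: 4(1 + δ + … + δ^2); loss: 1·δ^3/(1−δ).
No profitable deviation ⇔ 4(1−δ^3) ≤ 1·δ^3, i.e. δ^3 ≥ 4/(4+1) = 4/5.
Hence δ ≥ (4/5)^(1/3) ≈ 0.928.

0.928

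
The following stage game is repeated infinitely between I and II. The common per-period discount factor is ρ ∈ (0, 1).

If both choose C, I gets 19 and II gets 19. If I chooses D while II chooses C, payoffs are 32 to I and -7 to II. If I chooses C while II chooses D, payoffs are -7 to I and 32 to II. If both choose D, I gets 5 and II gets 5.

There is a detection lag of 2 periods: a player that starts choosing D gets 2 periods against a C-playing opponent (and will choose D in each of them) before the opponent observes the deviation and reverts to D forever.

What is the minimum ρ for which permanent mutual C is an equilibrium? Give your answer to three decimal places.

0.694

Deviating for the 2 undetected periods gains 32−19 = 13 per period over cooperation, then loses 19−5 = 14 per period forever once punishment starts.
Gain: 13(1 + ρ + … + ρ^1); loss: 14·ρ^2/(1−ρ).
No profitable deviation ⇔ 13(1−ρ^2) ≤ 14·ρ^2, i.e. ρ^2 ≥ 13/(13+14) = 13/27.
Hence ρ ≥ (13/27)^(1/2) ≈ 0.694.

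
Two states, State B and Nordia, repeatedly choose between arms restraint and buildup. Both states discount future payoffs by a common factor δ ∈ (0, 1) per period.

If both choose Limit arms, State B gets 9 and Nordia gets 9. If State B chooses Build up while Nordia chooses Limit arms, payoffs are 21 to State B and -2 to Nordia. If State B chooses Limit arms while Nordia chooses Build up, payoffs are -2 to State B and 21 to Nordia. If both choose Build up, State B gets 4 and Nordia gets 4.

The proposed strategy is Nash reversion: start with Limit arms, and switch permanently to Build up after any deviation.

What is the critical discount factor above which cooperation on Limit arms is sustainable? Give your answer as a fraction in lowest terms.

12/17

Cooperation forever yields 9 each period: 9/(1−δ).
Deviating yields 21 once, then 4 forever: 21 + 4δ/(1−δ).
No profitable deviation requires 9/(1−δ) ≥ 21 + 4δ/(1−δ).
Multiplying by (1−δ): 9 ≥ 21(1−δ) + 4δ = 21 − 17δ.
So 17δ ≥ 12, i.e. δ ≥ 12/17.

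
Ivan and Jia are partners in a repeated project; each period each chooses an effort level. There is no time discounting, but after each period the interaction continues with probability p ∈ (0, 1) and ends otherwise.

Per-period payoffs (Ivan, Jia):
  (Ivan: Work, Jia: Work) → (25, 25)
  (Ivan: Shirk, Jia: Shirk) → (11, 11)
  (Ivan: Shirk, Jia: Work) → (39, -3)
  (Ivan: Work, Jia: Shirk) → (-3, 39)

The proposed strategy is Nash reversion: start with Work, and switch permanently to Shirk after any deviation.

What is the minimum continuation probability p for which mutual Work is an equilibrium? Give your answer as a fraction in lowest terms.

With no time discounting, the continuation probability p plays the role of the discount factor.
Grim-trigger IC: 25/(1−p) ≥ 39 + 11p/(1−p) ⇒ p ≥ (39−25)/(39−11) = 1/2.

1/2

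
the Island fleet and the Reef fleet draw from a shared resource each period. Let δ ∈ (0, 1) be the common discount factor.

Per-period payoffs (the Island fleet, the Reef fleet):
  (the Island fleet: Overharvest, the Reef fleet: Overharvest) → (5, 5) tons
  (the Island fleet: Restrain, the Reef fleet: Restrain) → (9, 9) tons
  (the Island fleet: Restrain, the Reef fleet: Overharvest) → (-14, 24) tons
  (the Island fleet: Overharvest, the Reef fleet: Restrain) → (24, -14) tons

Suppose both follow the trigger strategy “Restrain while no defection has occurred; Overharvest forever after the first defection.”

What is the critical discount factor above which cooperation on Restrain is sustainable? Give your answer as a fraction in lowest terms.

15/19

One-period gain from deviating is 24 − 9 = 15. The loss is 9 − 5 = 4 in every subsequent period, with present value 4·δ/(1−δ).
Deviation is unprofitable when 4·δ/(1−δ) ≥ 15, i.e. δ/(1−δ) ≥ 15/4.
Equivalently δ ≥ 15/(15+4) = 15/19.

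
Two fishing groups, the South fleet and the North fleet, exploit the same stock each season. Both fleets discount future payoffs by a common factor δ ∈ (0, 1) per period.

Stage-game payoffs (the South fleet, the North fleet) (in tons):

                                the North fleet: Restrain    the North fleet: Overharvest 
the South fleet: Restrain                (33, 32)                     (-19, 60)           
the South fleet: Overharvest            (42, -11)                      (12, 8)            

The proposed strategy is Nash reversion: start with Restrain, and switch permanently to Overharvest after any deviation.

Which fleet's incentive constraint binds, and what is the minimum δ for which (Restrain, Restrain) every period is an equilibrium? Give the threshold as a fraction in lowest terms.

the South fleet's threshold: (42−33)/(42−12) = 3/10.
the North fleet's threshold: (60−32)/(60−8) = 7/13.
3/10 < 7/13, so the North fleet binds and δ* = 7/13.

the North fleet; δ ≥ 7/13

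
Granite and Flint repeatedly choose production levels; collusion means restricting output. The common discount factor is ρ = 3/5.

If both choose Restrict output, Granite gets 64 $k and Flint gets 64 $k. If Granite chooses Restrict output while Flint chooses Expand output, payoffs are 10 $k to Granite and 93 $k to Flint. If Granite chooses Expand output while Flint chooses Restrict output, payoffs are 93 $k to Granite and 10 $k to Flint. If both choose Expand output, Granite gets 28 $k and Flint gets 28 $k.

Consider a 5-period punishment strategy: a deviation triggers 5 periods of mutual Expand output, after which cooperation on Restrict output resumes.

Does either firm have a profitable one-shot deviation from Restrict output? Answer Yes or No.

A one-shot deviation gives 93 now, then 28 for 5 periods, then back to 64.
Gain from deviating: (93−64) today; loss: (64−28) in each of the next 5 periods.
No-deviation condition: (64−28)(ρ+…+ρ^5) ≥ 93−64, i.e. ρ+…+ρ^5 ≥ 29/36.
At ρ = 3/5: ρ+…+ρ^5 = 1.3834 ≥ 0.8056.
So cooperation is sustainable.

No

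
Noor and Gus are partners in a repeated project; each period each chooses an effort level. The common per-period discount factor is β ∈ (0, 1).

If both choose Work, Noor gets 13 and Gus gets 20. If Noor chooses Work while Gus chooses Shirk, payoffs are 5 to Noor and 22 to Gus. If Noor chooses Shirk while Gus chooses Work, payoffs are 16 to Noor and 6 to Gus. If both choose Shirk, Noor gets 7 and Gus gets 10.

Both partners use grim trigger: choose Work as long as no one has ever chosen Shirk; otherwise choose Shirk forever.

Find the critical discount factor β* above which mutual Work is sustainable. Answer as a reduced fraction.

1/3

Noor: cooperation gives 13 each period; deviation gives 16 once then 7 forever.
  13/(1−β) ≥ 16 + 7β/(1−β) ⇒ β ≥ 3/9 = 1/3.
Gus: cooperation gives 20 each period; deviation gives 22 once then 10 forever.
  β ≥ 2/12 = 1/6.
Both must hold, so the binding constraint is Noor's: β ≥ 1/3.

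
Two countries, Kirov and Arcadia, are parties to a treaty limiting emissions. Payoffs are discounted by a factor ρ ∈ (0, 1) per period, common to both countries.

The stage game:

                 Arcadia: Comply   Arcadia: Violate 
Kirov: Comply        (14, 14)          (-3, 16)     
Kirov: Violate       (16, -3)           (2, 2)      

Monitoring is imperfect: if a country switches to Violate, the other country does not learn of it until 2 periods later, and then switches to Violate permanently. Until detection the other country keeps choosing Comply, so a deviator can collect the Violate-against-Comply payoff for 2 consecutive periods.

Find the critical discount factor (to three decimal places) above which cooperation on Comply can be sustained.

0.378

Deviating for the 2 undetected periods gains 16−14 = 2 per period over cooperation, then loses 14−2 = 12 per period forever once punishment starts.
Gain: 2(1 + ρ + … + ρ^1); loss: 12·ρ^2/(1−ρ).
No profitable deviation ⇔ 2(1−ρ^2) ≤ 12·ρ^2, i.e. ρ^2 ≥ 2/(2+12) = 1/7.
Hence ρ ≥ (1/7)^(1/2) ≈ 0.378.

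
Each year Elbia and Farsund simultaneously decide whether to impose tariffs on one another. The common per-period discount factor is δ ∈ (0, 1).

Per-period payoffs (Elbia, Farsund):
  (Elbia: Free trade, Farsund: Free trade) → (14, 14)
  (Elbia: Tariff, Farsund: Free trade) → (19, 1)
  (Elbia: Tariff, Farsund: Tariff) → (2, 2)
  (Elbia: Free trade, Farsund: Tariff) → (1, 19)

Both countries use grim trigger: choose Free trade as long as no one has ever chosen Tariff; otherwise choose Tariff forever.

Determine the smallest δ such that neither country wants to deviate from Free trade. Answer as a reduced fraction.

5/17

One-period gain from deviating is 19 − 14 = 5. The loss is 14 − 2 = 12 in every subsequent period, with present value 12·δ/(1−δ).
Deviation is unprofitable when 12·δ/(1−δ) ≥ 5, i.e. δ/(1−δ) ≥ 5/12.
Equivalently δ ≥ 5/(5+12) = 5/17.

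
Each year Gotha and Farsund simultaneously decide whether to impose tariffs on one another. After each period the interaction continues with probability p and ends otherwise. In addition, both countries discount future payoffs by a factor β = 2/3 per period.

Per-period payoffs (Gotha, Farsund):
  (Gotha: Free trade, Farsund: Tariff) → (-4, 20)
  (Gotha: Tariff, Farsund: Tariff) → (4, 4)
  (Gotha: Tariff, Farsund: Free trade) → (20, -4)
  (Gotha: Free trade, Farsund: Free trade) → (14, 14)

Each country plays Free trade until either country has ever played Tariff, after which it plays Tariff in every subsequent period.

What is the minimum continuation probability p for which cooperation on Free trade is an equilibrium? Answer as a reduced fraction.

9/16

Expected continuation weight on next period's payoff is β·p = 2/3·p, which plays the role of the discount factor.
Cooperation requires 2/3·p ≥ (20−14)/(20−4) = 3/8, hence p ≥ 9/16.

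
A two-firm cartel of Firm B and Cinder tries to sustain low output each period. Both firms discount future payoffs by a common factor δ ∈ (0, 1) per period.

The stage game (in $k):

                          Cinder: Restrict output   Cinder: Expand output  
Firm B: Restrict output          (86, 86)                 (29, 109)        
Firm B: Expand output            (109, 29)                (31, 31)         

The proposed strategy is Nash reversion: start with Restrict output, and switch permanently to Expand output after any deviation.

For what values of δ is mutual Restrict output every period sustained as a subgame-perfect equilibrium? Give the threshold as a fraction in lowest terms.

23/78

Cooperation forever yields 86 each period: 86/(1−δ).
Deviating yields 109 once, then 31 forever: 109 + 31δ/(1−δ).
No profitable deviation requires 86/(1−δ) ≥ 109 + 31δ/(1−δ).
Multiplying by (1−δ): 86 ≥ 109(1−δ) + 31δ = 109 − 78δ.
So 78δ ≥ 23, i.e. δ ≥ 23/78.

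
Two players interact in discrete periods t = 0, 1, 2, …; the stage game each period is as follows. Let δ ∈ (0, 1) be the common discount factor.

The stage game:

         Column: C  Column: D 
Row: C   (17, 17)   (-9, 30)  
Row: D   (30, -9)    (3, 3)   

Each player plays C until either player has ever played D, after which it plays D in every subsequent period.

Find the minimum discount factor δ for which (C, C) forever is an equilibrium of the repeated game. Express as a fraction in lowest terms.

One-period gain from deviating is 30 − 17 = 13. The loss is 17 − 3 = 14 in every subsequent period, with present value 14·δ/(1−δ).
Deviation is unprofitable when 14·δ/(1−δ) ≥ 13, i.e. δ/(1−δ) ≥ 13/14.
Equivalently δ ≥ 13/(13+14) = 13/27.

13/27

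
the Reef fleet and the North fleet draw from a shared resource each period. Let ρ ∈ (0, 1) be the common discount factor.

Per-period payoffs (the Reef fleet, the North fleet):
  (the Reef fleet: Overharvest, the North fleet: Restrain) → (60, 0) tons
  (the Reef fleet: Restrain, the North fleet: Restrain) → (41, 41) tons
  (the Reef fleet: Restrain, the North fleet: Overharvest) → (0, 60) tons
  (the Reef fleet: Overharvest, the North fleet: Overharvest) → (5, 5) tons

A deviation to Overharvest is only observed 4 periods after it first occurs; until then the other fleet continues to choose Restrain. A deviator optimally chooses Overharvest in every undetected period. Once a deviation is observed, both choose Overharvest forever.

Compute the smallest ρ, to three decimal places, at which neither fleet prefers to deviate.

Deviating for the 4 undetected periods gains 60−41 = 19 per period over cooperation, then loses 41−5 = 36 per period forever once punishment starts.
Gain: 19(1 + ρ + … + ρ^3); loss: 36·ρ^4/(1−ρ).
No profitable deviation ⇔ 19(1−ρ^4) ≤ 36·ρ^4, i.e. ρ^4 ≥ 19/(19+36) = 19/55.
Hence ρ ≥ (19/55)^(1/4) ≈ 0.767.

0.767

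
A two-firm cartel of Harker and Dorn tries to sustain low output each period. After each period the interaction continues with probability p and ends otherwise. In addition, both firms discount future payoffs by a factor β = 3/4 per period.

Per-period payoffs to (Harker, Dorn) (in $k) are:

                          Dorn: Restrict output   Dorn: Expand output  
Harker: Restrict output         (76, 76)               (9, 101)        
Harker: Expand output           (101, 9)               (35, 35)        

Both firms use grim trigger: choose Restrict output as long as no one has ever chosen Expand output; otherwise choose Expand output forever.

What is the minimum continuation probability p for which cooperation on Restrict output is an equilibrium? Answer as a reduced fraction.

With continuation probability p and discount β, the effective per-period discount factor is βp.
Grim-trigger IC: βp ≥ (101−76)/(101−35) = 25/66.
So p ≥ (25/66)/(3/4) = 50/99.

50/99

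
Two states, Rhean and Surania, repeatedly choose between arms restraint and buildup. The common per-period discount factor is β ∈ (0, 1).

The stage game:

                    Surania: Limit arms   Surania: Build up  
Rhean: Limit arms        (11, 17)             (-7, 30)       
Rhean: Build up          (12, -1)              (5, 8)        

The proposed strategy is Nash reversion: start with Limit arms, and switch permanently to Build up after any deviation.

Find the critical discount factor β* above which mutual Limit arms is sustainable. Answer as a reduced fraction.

13/22

Rhean: cooperation gives 11 each period; deviation gives 12 once then 5 forever.
  11/(1−β) ≥ 12 + 5β/(1−β) ⇒ β ≥ 1/7.
Surania: cooperation gives 17 each period; deviation gives 30 once then 8 forever.
  β ≥ 13/22.
Both must hold, so the binding constraint is Surania's: β ≥ 13/22.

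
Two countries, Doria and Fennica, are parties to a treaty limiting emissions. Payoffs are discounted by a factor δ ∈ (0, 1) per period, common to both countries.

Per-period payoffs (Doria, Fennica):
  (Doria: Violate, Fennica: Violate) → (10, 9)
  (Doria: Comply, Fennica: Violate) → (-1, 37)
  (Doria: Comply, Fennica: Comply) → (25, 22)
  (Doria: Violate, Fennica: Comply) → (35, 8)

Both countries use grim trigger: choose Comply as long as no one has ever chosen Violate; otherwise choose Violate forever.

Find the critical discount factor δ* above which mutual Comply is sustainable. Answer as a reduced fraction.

15/28

For Doria: deviation gain 35−25 = 10, per-period punishment loss 25−10 = 15. IC gives δ ≥ 10/25 = 2/5.
For Fennica: gain 15, loss 13 per period, so δ ≥ 15/28.
The tighter constraint is Fennica's, so cooperation needs δ ≥ 15/28.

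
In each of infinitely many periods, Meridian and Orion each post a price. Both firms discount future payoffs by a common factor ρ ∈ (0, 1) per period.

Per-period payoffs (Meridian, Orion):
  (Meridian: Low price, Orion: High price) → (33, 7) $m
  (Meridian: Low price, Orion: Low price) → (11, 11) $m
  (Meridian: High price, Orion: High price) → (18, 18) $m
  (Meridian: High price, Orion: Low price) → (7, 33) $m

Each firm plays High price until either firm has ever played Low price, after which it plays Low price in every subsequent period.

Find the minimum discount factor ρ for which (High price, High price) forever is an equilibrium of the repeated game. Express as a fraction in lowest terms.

Cooperation forever yields 18 each period: 18/(1−ρ).
Deviating yields 33 once, then 11 forever: 33 + 11ρ/(1−ρ).
No profitable deviation requires 18/(1−ρ) ≥ 33 + 11ρ/(1−ρ).
Multiplying by (1−ρ): 18 ≥ 33(1−ρ) + 11ρ = 33 − 22ρ.
So 22ρ ≥ 15, i.e. ρ ≥ 15/22.

15/22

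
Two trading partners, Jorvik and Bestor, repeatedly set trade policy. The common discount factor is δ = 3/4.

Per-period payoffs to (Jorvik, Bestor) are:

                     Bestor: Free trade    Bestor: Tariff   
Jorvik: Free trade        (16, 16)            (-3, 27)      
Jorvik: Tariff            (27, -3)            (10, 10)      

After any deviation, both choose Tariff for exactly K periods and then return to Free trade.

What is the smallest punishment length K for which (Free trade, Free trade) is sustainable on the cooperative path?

4

No profitable deviation requires (16−10)(δ+…+δ^K) ≥ 27−16, i.e. δ+…+δ^K ≥ 11/6 ≈ 1.8333.
With δ = 3/4, the partial sums are K=1: 0.7500, K=2: 1.3125, K=3: 1.7344, K=4: 2.0508.
K = 4 is the first length at which the sum reaches 1.8333.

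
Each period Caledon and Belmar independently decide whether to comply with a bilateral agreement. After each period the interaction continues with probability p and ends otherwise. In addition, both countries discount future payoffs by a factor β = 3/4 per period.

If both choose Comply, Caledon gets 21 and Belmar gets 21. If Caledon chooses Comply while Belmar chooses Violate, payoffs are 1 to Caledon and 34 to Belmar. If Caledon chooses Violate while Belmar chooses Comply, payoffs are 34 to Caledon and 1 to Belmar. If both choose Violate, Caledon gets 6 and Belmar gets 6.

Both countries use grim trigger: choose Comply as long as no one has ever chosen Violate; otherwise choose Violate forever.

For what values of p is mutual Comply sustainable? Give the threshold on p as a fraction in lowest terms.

With continuation probability p and discount β, the effective per-period discount factor is βp.
Grim-trigger IC: βp ≥ (34−21)/(34−6) = 13/28.
So p ≥ (13/28)/(3/4) = 13/21.

13/21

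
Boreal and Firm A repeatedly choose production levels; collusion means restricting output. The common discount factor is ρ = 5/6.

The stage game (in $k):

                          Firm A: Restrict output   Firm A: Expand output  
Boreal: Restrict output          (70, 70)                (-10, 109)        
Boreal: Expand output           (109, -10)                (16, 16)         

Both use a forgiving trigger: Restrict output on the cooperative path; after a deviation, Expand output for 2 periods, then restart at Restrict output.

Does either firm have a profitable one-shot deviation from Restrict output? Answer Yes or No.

No

Comparing payoff streams over the 3 periods until play realigns: cooperate → 70(1+ρ+…+ρ^2); deviate → 109 + 16(ρ+…+ρ^2).
Cooperation is sustained iff (70−16)(ρ+…+ρ^2) ≥ 109−70.
ρ+…+ρ^2 = 5/6·(1−(5/6)^2)/(1−5/6) = 1.5278, and (109−70)/(70−16) = 0.7222.
1.5278 ≥ 0.7222, so cooperation is sustainable.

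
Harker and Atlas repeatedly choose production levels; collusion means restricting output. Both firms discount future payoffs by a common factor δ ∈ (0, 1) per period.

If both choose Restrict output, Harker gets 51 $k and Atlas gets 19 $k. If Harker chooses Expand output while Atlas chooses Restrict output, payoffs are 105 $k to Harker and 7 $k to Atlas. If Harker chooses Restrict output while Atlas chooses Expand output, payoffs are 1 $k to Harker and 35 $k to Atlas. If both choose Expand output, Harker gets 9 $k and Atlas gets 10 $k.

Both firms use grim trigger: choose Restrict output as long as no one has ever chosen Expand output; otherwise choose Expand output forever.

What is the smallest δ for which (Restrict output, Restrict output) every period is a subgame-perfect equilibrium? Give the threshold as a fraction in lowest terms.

16/25

For Harker: deviation gain 105−51 = 54, per-period punishment loss 51−9 = 42. IC gives δ ≥ 54/96 = 9/16.
For Atlas: gain 16, loss 9 per period, so δ ≥ 16/25.
The tighter constraint is Atlas's, so cooperation needs δ ≥ 16/25.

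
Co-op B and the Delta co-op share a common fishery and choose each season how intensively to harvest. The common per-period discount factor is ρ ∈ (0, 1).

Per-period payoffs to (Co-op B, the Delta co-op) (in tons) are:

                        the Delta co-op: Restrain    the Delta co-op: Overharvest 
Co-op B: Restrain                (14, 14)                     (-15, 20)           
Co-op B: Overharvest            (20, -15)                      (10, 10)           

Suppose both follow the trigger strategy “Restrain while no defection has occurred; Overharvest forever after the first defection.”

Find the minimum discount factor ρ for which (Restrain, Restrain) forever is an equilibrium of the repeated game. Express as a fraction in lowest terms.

3/5

Under grim trigger the critical discount factor is (T−C)/(T−P) with T = 20, C = 14, P = 10.
ρ* = (20−14)/(20−10) = 6/10 = 3/5.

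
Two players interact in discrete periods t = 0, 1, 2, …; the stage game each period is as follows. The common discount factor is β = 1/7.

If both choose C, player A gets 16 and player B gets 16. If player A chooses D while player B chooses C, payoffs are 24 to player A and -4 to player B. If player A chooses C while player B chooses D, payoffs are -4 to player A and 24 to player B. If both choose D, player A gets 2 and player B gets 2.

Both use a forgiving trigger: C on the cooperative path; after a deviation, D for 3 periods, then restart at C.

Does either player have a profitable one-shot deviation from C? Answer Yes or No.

A one-shot deviation gives 24 now, then 2 for 3 periods, then back to 16.
Gain from deviating: (24−16) today; loss: (16−2) in each of the next 3 periods.
No-deviation condition: (16−2)(β+…+β^3) ≥ 24−16, i.e. β+…+β^3 ≥ 4/7.
At β = 1/7: β+…+β^3 = 0.1662 < 0.5714.
So cooperation is not sustainable.

Yes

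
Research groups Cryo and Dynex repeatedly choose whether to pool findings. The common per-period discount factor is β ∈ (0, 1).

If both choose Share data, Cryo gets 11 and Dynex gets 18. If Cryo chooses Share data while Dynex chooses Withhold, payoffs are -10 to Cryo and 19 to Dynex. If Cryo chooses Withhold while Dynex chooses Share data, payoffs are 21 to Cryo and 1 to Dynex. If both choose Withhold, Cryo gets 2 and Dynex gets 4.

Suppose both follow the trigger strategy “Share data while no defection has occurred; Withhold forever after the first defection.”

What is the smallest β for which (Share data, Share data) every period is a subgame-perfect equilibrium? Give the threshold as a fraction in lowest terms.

Cryo: cooperation gives 11 each period; deviation gives 21 once then 2 forever.
  11/(1−β) ≥ 21 + 2β/(1−β) ⇒ β ≥ 10/19.
Dynex: cooperation gives 18 each period; deviation gives 19 once then 4 forever.
  β ≥ 1/15.
Both must hold, so the binding constraint is Cryo's: β ≥ 10/19.

10/19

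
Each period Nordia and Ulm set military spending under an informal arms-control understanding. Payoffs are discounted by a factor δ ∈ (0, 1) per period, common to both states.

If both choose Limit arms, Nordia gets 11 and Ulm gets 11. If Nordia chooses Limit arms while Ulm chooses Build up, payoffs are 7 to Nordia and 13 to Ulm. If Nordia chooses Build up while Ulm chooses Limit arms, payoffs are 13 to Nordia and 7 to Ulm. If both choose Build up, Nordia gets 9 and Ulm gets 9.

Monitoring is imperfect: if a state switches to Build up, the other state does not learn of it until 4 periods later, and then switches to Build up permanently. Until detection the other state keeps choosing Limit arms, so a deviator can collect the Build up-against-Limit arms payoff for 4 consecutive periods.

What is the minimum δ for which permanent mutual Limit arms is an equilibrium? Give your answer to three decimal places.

The best deviation is to choose Build up for all 4 undetected periods, earning 13 each, then 9 forever once detected.
Deviation value: 13(1−δ^4)/(1−δ) + 9δ^4/(1−δ); cooperation value: 11/(1−δ).
IC: 11 ≥ 13(1−δ^4) + 9δ^4 = 13 − 4δ^4.
So δ^4 ≥ 2/4 = 1/2, giving δ ≥ (1/2)^(1/4) ≈ 0.841.

0.841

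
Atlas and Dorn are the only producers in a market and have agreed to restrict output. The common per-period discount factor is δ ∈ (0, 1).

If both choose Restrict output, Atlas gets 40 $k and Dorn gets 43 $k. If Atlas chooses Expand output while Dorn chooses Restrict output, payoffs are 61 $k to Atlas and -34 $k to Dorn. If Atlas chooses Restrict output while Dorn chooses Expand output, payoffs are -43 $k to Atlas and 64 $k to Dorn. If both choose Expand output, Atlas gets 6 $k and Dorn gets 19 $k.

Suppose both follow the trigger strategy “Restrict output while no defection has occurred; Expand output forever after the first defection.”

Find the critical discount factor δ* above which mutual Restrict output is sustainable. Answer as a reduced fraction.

7/15

For Atlas: deviation gain 61−40 = 21, per-period punishment loss 40−6 = 34. IC gives δ ≥ 21/55.
For Dorn: gain 21, loss 24 per period, so δ ≥ 21/45 = 7/15.
The tighter constraint is Dorn's, so cooperation needs δ ≥ 7/15.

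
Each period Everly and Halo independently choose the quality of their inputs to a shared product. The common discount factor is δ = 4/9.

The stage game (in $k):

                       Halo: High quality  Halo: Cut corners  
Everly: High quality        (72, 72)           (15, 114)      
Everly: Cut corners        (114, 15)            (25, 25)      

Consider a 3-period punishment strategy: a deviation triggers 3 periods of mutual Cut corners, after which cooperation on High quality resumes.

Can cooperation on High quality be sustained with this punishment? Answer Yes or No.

IC: δ+…+δ^3 ≥ (114−72)/(72−25) = 42/47.
At δ = 4/9: partial sum = 0.7298 < 0.8936. Cooperation not sustainable.

No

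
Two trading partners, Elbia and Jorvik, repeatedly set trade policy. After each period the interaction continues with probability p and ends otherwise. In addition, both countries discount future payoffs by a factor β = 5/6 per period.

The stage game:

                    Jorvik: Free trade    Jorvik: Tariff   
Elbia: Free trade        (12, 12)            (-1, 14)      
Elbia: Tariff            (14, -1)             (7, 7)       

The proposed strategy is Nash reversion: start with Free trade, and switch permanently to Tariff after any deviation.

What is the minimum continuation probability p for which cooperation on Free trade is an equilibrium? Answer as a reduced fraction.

Expected continuation weight on next period's payoff is β·p = 5/6·p, which plays the role of the discount factor.
Cooperation requires 5/6·p ≥ (14−12)/(14−7) = 2/7, hence p ≥ 12/35.

12/35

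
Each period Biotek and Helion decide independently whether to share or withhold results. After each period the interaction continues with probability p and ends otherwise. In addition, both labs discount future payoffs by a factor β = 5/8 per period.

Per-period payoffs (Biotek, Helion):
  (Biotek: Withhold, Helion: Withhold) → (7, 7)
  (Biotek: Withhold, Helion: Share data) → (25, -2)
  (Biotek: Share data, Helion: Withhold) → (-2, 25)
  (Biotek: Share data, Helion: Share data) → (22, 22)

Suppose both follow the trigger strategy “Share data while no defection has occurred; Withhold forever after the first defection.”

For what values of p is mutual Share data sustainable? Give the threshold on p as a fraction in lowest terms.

Expected continuation weight on next period's payoff is β·p = 5/8·p, which plays the role of the discount factor.
Cooperation requires 5/8·p ≥ (25−22)/(25−7) = 1/6, hence p ≥ 4/15.

4/15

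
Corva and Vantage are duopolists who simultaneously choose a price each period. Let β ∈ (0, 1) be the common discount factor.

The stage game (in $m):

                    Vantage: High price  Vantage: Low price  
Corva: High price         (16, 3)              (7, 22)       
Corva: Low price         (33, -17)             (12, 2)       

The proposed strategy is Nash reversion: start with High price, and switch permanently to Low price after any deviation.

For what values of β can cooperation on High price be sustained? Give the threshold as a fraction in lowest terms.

19/20

Corva's threshold: (33−16)/(33−12) = 17/21.
Vantage's threshold: (22−3)/(22−2) = 19/20.
17/21 < 19/20, so Vantage binds and β* = 19/20.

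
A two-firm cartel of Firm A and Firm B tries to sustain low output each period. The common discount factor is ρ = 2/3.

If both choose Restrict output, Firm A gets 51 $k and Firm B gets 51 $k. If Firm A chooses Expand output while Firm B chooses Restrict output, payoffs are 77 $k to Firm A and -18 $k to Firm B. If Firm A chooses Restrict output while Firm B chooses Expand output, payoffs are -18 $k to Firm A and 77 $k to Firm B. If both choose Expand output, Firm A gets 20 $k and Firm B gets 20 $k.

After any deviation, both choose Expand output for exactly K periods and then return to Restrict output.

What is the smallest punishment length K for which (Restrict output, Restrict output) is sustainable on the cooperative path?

IC: ρ(1−ρ^K)/(1−ρ) ≥ (77−51)/(51−20) = 26/31.
With ρ = 2/3: need 1 − ρ^K ≥ 26/31·(1−2/3)/(2/3), i.e. ρ^K ≤ 0.5806.
Since (2/3)^1 = 0.6667 and (2/3)^2 = 0.4444, the smallest such K is 2.

2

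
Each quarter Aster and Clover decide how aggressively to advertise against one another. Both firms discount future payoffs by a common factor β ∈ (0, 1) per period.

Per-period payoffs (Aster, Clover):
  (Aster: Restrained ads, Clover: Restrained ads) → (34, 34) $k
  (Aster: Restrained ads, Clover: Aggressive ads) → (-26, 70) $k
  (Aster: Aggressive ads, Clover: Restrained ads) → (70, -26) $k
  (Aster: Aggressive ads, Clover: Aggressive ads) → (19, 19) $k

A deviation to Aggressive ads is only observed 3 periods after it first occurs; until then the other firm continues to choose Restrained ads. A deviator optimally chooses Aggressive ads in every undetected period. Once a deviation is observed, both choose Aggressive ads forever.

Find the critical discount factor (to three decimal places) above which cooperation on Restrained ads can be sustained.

Deviating for the 3 undetected periods gains 70−34 = 36 per period over cooperation, then loses 34−19 = 15 per period forever once punishment starts.
Gain: 36(1 + β + … + β^2); loss: 15·β^3/(1−β).
No profitable deviation ⇔ 36(1−β^3) ≤ 15·β^3, i.e. β^3 ≥ 36/(36+15) = 12/17.
Hence β ≥ (12/17)^(1/3) ≈ 0.890.

0.890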